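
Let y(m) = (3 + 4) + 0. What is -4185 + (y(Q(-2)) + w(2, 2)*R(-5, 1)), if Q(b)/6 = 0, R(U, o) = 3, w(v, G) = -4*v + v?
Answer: -4196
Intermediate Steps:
w(v, G) = -3*v
Q(b) = 0 (Q(b) = 6*0 = 0)
y(m) = 7 (y(m) = 7 + 0 = 7)
-4185 + (y(Q(-2)) + w(2, 2)*R(-5, 1)) = -4185 + (7 - 3*2*3) = -4185 + (7 - 6*3) = -4185 + (7 - 18) = -4185 - 11 = -4196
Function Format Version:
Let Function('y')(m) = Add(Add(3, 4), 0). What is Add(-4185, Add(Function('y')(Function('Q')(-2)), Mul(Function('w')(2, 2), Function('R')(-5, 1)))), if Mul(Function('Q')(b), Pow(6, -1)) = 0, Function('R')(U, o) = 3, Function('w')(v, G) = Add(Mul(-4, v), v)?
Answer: -4196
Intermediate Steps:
Function('w')(v, G) = Mul(-3, v)
Function('Q')(b) = 0 (Function('Q')(b) = Mul(6, 0) = 0)
Function('y')(m) = 7 (Function('y')(m) = Add(7, 0) = 7)
Add(-4185, Add(Function('y')(Function('Q')(-2)), Mul(Function('w')(2, 2), Function('R')(-5, 1)))) = Add(-4185, Add(7, Mul(Mul(-3, 2), 3))) = Add(-4185, Add(7, Mul(-6, 3))) = Add(-4185, Add(7, -18)) = Add(-4185, -11) = -4196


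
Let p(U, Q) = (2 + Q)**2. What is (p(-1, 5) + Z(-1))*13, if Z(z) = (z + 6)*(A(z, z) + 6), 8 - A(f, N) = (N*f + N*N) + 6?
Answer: 1027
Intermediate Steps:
A(f, N) = 2 - N**2 - N*f (A(f, N) = 8 - ((N*f + N*N) + 6) = 8 - ((N*f + N**2) + 6) = 8 - ((N**2 + N*f) + 6) = 8 - (6 + N**2 + N*f) = 8 + (-6 - N**2 - N*f) = 2 - N**2 - N*f)
Z(z) = (6 + z)*(8 - 2*z**2) (Z(z) = (z + 6)*((2 - z**2 - z*z) + 6) = (6 + z)*((2 - z**2 - z**2) + 6) = (6 + z)*((2 - 2*z**2) + 6) = (6 + z)*(8 - 2*z**2))
(p(-1, 5) + Z(-1))*13 = ((2 + 5)**2 + (48 - 12*(-1)**2 - 2*(-1)**3 + 8*(-1)))*13 = (7**2 + (48 - 12*1 - 2*(-1) - 8))*13 = (49 + (48 - 12 + 2 - 8))*13 = (49 + 30)*13 = 79*13 = 1027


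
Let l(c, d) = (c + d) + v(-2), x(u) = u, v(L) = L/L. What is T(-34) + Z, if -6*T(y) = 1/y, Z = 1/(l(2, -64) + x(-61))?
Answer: -41/12444 ≈ -0.0032948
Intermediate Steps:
v(L) = 1
l(c, d) = 1 + c + d (l(c, d) = (c + d) + 1 = 1 + c + d)
Z = -1/122 (Z = 1/((1 + 2 - 64) - 61) = 1/(-61 - 61) = 1/(-122) = -1/122 ≈ -0.0081967)
T(y) = -1/(6*y)
T(-34) + Z = -⅙/(-34) - 1/122 = -⅙*(-1/34) - 1/122 = 1/204 - 1/122 = -41/12444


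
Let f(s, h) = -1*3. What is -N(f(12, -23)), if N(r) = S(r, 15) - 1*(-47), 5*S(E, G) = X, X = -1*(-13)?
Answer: -248/5 ≈ -49.600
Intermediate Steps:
X = 13
f(s, h) = -3
S(E, G) = 13/5 (S(E, G) = (⅕)*13 = 13/5)
N(r) = 248/5 (N(r) = 13/5 - 1*(-47) = 13/5 + 47 = 248/5)
-N(f(12, -23)) = -1*248/5 = -248/5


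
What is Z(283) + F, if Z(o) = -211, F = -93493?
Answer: -93704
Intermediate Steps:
Z(283) + F = -211 - 93493 = -93704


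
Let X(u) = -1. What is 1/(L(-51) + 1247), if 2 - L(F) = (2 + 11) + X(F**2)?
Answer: 1/1237 ≈ 0.00080841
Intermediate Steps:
L(F) = -10 (L(F) = 2 - ((2 + 11) - 1) = 2 - (13 - 1) = 2 - 1*12 = 2 - 12 = -10)
1/(L(-51) + 1247) = 1/(-10 + 1247) = 1/1237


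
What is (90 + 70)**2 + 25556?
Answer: 51156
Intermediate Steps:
(90 + 70)**2 + 25556 = 160**2 + 25556 = 25600 + 25556 = 51156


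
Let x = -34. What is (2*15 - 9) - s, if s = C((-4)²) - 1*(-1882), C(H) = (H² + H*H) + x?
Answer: -2339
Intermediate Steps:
C(H) = -34 + 2*H² (C(H) = (H² + H*H) - 34 = (H² + H²) - 34 = 2*H² - 34 = -34 + 2*H²)
s = 2360 (s = (-34 + 2*((-4)²)²) - 1*(-1882) = (-34 + 2*16²) + 1882 = (-34 + 2*256) + 1882 = (-34 + 512) + 1882 = 478 + 1882 = 2360)
(2*15 - 9) - s = (2*15 - 9) - 1*2360 = (30 - 9) - 2360 = 21 - 2360 = -2339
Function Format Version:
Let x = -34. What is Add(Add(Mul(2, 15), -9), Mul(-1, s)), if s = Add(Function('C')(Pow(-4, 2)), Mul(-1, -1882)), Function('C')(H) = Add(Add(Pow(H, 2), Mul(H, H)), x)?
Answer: -2339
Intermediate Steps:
Function('C')(H) = Add(-34, Mul(2, Pow(H, 2))) (Function('C')(H) = Add(Add(Pow(H, 2), Mul(H, H)), -34) = Add(Add(Pow(H, 2), Pow(H, 2)), -34) = Add(Mul(2, Pow(H, 2)), -34) = Add(-34, Mul(2, Pow(H, 2))))
s = 2360 (s = Add(Add(-34, Mul(2, Pow(Pow(-4, 2), 2))), Mul(-1, -1882)) = Add(Add(-34, Mul(2, Pow(16, 2))), 1882) = Add(Add(-34, Mul(2, 256)), 1882) = Add(Add(-34, 512), 1882) = Add(478, 1882) = 2360)
Add(Add(Mul(2, 15), -9), Mul(-1, s)) = Add(Add(Mul(2, 15), -9), Mul(-1, 2360)) = Add(Add(30, -9), -2360) = Add(21, -2360) = -2339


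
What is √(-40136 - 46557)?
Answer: I*√86693 ≈ 294.44*I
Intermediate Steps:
√(-40136 - 46557) = √(-86693) = I*√86693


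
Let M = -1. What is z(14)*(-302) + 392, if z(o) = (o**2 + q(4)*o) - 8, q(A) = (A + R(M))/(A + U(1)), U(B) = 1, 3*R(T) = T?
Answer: -892268/15 ≈ -59485.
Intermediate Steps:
R(T) = T/3
q(A) = (-1/3 + A)/(1 + A) (q(A) = (A + (1/3)*(-1))/(A + 1) = (A - 1/3)/(1 + A) = (-1/3 + A)/(1 + A))
z(o) = -8 + o**2 + 11*o/15 (z(o) = (o**2 + ((-1/3 + 4)/(1 + 4))*o) - 8 = (o**2 + ((11/3)/5)*o) - 8 = (o**2 + ((1/5)*(11/3))*o) - 8 = (o**2 + 11*o/15) - 8 = -8 + o**2 + 11*o/15)
z(14)*(-302) + 392 = (-8 + 14**2 + (11/15)*14)*(-302) + 392 = (-8 + 196 + 154/15)*(-302) + 392 = (2974/15)*(-302) + 392 = -898148/15 + 392 = -892268/15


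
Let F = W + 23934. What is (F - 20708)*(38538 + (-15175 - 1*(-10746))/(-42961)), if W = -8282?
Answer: -8370892820032/42961 ≈ -1.9485e+8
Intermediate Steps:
F = 15652 (F = -8282 + 23934 = 15652)
(F - 20708)*(38538 + (-15175 - 1*(-10746))/(-42961)) = (15652 - 20708)*(38538 + (-15175 - 1*(-10746))/(-42961)) = -5056*(38538 + (-15175 + 10746)*(-1/42961)) = -5056*(38538 - 4429*(-1/42961)) = -5056*(38538 + 4429/42961) = -5056*1655635447/42961 = -8370892820032/42961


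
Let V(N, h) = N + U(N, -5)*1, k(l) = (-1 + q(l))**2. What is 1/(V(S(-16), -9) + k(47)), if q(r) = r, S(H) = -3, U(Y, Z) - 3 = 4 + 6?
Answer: 1/2126 ≈ 0.00047037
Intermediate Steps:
U(Y, Z) = 13 (U(Y, Z) = 3 + (4 + 6) = 3 + 10 = 13)
k(l) = (-1 + l)**2
V(N, h) = 13 + N (V(N, h) = N + 13*1 = N + 13 = 13 + N)
1/(V(S(-16), -9) + k(47)) = 1/((13 - 3) + (-1 + 47)**2) = 1/(10 + 46**2) = 1/(10 + 2116) = 1/2126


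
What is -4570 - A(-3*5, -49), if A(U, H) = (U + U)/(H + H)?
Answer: -223945/49 ≈ -4570.3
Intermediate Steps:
A(U, H) = U/H (A(U, H) = (2*U)/((2*H)) = (2*U)*(1/(2*H)) = U/H)
-4570 - A(-3*5, -49) = -4570 - (-3*5)/(-49) = -4570 - (-15)*(-1)/49 = -4570 - 1*15/49 = -4570 - 15/49 = -223945/49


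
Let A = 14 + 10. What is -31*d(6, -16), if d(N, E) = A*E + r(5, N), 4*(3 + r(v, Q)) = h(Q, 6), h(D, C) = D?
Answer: 23901/2 ≈ 11951.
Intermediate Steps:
r(v, Q) = -3 + Q/4
A = 24
d(N, E) = -3 + 24*E + N/4 (d(N, E) = 24*E + (-3 + N/4) = -3 + 24*E + N/4)
-31*d(6, -16) = -31*(-3 + 24*(-16) + (1/4)*6) = -31*(-3 - 384 + 3/2) = -31*(-771/2) = 23901/2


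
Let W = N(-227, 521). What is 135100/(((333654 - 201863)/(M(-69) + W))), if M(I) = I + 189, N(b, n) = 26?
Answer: 19724600/131791 ≈ 149.67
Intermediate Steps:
W = 26
M(I) = 189 + I
135100/(((333654 - 201863)/(M(-69) + W))) = 135100/(((333654 - 201863)/((189 - 69) + 26))) = 135100/((131791/(120 + 26))) = 135100/((131791/146)) = 135100/((131791*(1/146))) = 135100/(131791/146) = 135100*(146/131791) = 19724600/131791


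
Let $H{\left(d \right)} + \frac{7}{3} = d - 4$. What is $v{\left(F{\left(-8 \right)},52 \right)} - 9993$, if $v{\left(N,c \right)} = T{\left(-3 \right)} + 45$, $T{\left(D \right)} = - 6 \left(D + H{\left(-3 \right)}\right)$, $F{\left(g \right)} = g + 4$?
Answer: $-9874$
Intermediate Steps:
$H{\left(d \right)} = - \frac{19}{3} + d$ ($H{\left(d \right)} = - \frac{7}{3} + \left(d - 4\right) = - \frac{7}{3} + \left(-4 + d\right) = - \frac{19}{3} + d$)
$F{\left(g \right)} = 4 + g$
$T{\left(D \right)} = 56 - 6 D$ ($T{\left(D \right)} = - 6 \left(D - \frac{28}{3}\right) = - 6 \left(- \frac{28}{3} + D\right) = 56 - 6 D$)
$v{\left(N,c \right)} = 119$ ($v{\left(N,c \right)} = \left(56 - -18\right) + 45 = \left(56 + 18\right) + 45 = 74 + 45 = 119$)
$v{\left(F{\left(-8 \right)},52 \right)} - 9993 = 119 - 9993 = -9874$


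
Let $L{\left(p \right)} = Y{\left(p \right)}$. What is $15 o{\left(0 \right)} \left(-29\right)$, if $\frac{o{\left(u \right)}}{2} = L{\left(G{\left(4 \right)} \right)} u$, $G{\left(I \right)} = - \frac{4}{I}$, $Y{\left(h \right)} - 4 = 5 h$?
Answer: $0$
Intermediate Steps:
$Y{\left(h \right)} = 4 + 5 h$
$L{\left(p \right)} = 4 + 5 p$
$o{\left(u \right)} = - 2 u$ ($o{\left(u \right)} = 2 \left(4 + 5 \left(- \frac{4}{4}\right)\right) u = 2 \left(4 + 5 \left(\left(-4\right) \frac{1}{4}\right)\right) u = 2 \left(4 + 5 \left(-1\right)\right) u = 2 \left(4 - 5\right) u = 2 \left(- u\right) = - 2 u$)
$15 o{\left(0 \right)} \left(-29\right) = 15 \left(\left(-2\right) 0\right) \left(-29\right) = 15 \cdot 0 \left(-29\right) = 0 \left(-29\right) = 0$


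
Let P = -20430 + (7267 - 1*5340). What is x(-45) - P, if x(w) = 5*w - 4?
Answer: 18274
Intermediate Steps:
x(w) = -4 + 5*w
P = -18503 (P = -20430 + (7267 - 5340) = -20430 + 1927 = -18503)
x(-45) - P = (-4 + 5*(-45)) - 1*(-18503) = (-4 - 225) + 18503 = -229 + 18503 = 18274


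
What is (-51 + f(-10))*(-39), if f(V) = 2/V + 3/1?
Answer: 9399/5 ≈ 1879.8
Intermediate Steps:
f(V) = 3 + 2/V (f(V) = 2/V + 3*1 = 2/V + 3 = 3 + 2/V)
(-51 + f(-10))*(-39) = (-51 + (3 + 2/(-10)))*(-39) = (-51 + (3 + 2*(-⅒)))*(-39) = (-51 + (3 - ⅕))*(-39) = (-51 + 14/5)*(-39) = -241/5*(-39) = 9399/5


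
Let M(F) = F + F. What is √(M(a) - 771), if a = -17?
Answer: I*√805 ≈ 28.373*I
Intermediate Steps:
M(F) = 2*F
√(M(a) - 771) = √(2*(-17) - 771) = √(-34 - 771) = √(-805) = I*√805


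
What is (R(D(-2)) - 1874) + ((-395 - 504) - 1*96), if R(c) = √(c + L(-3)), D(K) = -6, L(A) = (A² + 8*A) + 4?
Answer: -2869 + I*√17 ≈ -2869.0 + 4.1231*I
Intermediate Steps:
L(A) = 4 + A² + 8*A
R(c) = √(-11 + c) (R(c) = √(c + (4 + (-3)² + 8*(-3))) = √(c + (4 + 9 - 24)) = √(c - 11) = √(-11 + c))
(R(D(-2)) - 1874) + ((-395 - 504) - 1*96) = (√(-11 - 6) - 1874) + ((-395 - 504) - 1*96) = (√(-17) - 1874) + (-899 - 96) = (I*√17 - 1874) - 995 = (-1874 + I*√17) - 995 = -2869 + I*√17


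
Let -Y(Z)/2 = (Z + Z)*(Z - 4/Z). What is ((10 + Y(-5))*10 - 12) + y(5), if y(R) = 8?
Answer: -744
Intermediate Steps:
Y(Z) = -4*Z*(Z - 4/Z) (Y(Z) = -2*(Z + Z)*(Z - 4/Z) = -2*2*Z*(Z - 4/Z) = -4*Z*(Z - 4/Z))
((10 + Y(-5))*10 - 12) + y(5) = ((10 + (16 - 4*(-5)²))*10 - 12) + 8 = ((10 + (16 - 4*25))*10 - 12) + 8 = ((10 + (16 - 100))*10 - 12) + 8 = ((10 - 84)*10 - 12) + 8 = (-74*10 - 12) + 8 = (-740 - 12) + 8 = -752 + 8 = -744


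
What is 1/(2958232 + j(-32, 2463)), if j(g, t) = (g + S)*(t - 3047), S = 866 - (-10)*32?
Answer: 1/2284296 ≈ 4.3777e-7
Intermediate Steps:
S = 1186 (S = 866 - 1*(-320) = 866 + 320 = 1186)
j(g, t) = (-3047 + t)*(1186 + g) (j(g, t) = (g + 1186)*(t - 3047) = (1186 + g)*(-3047 + t) = (-3047 + t)*(1186 + g))
1/(2958232 + j(-32, 2463)) = 1/(2958232 + (-3613742 - 3047*(-32) + 1186*2463 - 32*2463)) = 1/(2958232 + (-3613742 + 97504 + 2921118 - 78816)) = 1/(2958232 - 673936) = 1/2284296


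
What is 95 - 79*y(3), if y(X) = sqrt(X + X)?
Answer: 95 - 79*sqrt(6) ≈ -98.510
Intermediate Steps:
y(X) = sqrt(2)*sqrt(X) (y(X) = sqrt(2*X) = sqrt(2)*sqrt(X))
95 - 79*y(3) = 95 - 79*sqrt(2)*sqrt(3) = 95 - 79*sqrt(6)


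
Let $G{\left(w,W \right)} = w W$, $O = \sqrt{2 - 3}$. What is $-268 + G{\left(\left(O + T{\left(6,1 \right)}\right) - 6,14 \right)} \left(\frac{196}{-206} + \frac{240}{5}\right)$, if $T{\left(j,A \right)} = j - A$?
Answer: $- \frac{95448}{103} + \frac{67844 i}{103} \approx -926.68 + 658.68 i$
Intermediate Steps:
$O = i$ ($O = \sqrt{-1} = i \approx 1.0 i$)
$G{\left(w,W \right)} = W w$
$-268 + G{\left(\left(O + T{\left(6,1 \right)}\right) - 6,14 \right)} \left(\frac{196}{-206} + \frac{240}{5}\right) = -268 + 14 \left(\left(i + \left(6 - 1\right)\right) - 6\right) \left(\frac{196}{-206} + \frac{240}{5}\right) = -268 + 14 \left(\left(i + \left(6 - 1\right)\right) - 6\right) \left(196 \left(- \frac{1}{206}\right) + 240 \cdot \frac{1}{5}\right) = -268 + 14 \left(\left(i + 5\right) - 6\right) \left(- \frac{98}{103} + 48\right) = -268 + 14 \left(\left(5 + i\right) - 6\right) \frac{4846}{103} = -268 + 14 \left(-1 + i\right) \frac{4846}{103} = -268 + \left(-14 + 14 i\right) \frac{4846}{103} = -268 - \left(\frac{67844}{103} - \frac{67844 i}{103}\right) = - \frac{95448}{103} + \frac{67844 i}{103}$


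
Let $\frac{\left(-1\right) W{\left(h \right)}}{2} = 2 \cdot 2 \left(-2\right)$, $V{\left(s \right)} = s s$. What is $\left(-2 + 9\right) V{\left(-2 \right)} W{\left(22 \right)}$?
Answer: $448$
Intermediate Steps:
$V{\left(s \right)} = s^{2}$
$W{\left(h \right)} = 16$ ($W{\left(h \right)} = - 2 \cdot 2 \cdot 2 \left(-2\right) = - 2 \cdot 4 \left(-2\right) = \left(-2\right) \left(-8\right) = 16$)
$\left(-2 + 9\right) V{\left(-2 \right)} W{\left(22 \right)} = \left(-2 + 9\right) \left(-2\right)^{2} \cdot 16 = 7 \cdot 4 \cdot 16 = 28 \cdot 16 = 448$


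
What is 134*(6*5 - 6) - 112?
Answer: 3104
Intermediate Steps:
134*(6*5 - 6) - 112 = 134*(30 - 6) - 112 = 134*24 - 112 = 3216 - 112 = 3104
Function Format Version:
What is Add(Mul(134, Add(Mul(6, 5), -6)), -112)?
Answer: 3104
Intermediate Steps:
Add(Mul(134, Add(Mul(6, 5), -6)), -112) = Add(Mul(134, Add(30, -6)), -112) = Add(Mul(134, 24), -112) = Add(3216, -112) = 3104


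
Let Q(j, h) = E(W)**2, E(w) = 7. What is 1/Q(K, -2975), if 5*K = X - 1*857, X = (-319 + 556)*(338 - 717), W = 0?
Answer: 1/49 ≈ 0.020408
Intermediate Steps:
X = -89823 (X = 237*(-379) = -89823)
K = -18136 (K = (-89823 - 1*857)/5 = (-89823 - 857)/5 = (1/5)*(-90680) = -18136)
Q(j, h) = 49 (Q(j, h) = 7**2 = 49)
1/Q(K, -2975) = 1/49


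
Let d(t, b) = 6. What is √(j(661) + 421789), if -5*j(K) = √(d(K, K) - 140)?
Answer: √(10544725 - 5*I*√134)/5 ≈ 649.45 - 0.0017824*I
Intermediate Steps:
j(K) = -I*√134/5 (j(K) = -√(6 - 140)/5 = -I*√134/5)
√(j(661) + 421789) = √(-I*√134/5 + 421789) = √(421789 - I*√134/5)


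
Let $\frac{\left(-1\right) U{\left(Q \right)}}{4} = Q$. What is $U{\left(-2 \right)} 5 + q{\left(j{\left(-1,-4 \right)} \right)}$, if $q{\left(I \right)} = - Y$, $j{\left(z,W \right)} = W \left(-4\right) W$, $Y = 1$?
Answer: $39$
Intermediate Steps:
$U{\left(Q \right)} = - 4 Q$
$j{\left(z,W \right)} = - 4 W^{2}$ ($j{\left(z,W \right)} = - 4 W W = - 4 W^{2}$)
$q{\left(I \right)} = -1$ ($q{\left(I \right)} = \left(-1\right) 1 = -1$)
$U{\left(-2 \right)} 5 + q{\left(j{\left(-1,-4 \right)} \right)} = \left(-4\right) \left(-2\right) 5 - 1 = 8 \cdot 5 - 1 = 40 - 1 = 39$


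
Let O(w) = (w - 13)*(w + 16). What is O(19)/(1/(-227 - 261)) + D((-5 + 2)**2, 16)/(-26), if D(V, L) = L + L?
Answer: -1332256/13 ≈ -1.0248e+5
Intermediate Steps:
D(V, L) = 2*L
O(w) = (-13 + w)*(16 + w)
O(19)/(1/(-227 - 261)) + D((-5 + 2)**2, 16)/(-26) = (-208 + 19**2 + 3*19)/(1/(-227 - 261)) + (2*16)/(-26) = (-208 + 361 + 57)/(1/(-488)) + 32*(-1/26) = 210/(-1/488) - 16/13 = 210*(-488) - 16/13 = -102480 - 16/13 = -1332256/13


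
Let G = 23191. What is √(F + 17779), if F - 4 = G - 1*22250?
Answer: 2*√4681 ≈ 136.84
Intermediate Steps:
F = 945 (F = 4 + (23191 - 1*22250) = 4 + (23191 - 22250) = 4 + 941 = 945)
√(F + 17779) = √(945 + 17779) = √18724 = 2*√4681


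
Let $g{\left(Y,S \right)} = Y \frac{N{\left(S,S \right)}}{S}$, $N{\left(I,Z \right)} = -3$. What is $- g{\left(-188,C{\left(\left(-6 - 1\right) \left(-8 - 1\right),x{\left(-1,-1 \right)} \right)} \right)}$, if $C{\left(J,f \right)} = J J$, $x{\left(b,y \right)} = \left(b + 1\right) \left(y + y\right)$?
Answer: $- \frac{188}{1323} \approx -0.1421$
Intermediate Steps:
$x{\left(b,y \right)} = 2 y \left(1 + b\right)$ ($x{\left(b,y \right)} = \left(1 + b\right) 2 y = 2 y \left(1 + b\right)$)
$C{\left(J,f \right)} = J^{2}$
$g{\left(Y,S \right)} = - \frac{3 Y}{S}$ ($g{\left(Y,S \right)} = Y \left(- \frac{3}{S}\right) = - \frac{3 Y}{S}$)
$- g{\left(-188,C{\left(\left(-6 - 1\right) \left(-8 - 1\right),x{\left(-1,-1 \right)} \right)} \right)} = - \frac{\left(-3\right) \left(-188\right)}{\left(\left(-6 - 1\right) \left(-8 - 1\right)\right)^{2}} = - \frac{\left(-3\right) \left(-188\right)}{\left(\left(-7\right) \left(-9\right)\right)^{2}} = - \frac{\left(-3\right) \left(-188\right)}{63^{2}} = - \frac{\left(-3\right) \left(-188\right)}{3969} = \left(-1\right) \frac{188}{1323} = - \frac{188}{1323}$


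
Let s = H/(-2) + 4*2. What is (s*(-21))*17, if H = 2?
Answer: -2499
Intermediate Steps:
s = 7 (s = 2/(-2) + 4*2 = 2*(-1/2) + 8 = -1 + 8 = 7)
(s*(-21))*17 = (7*(-21))*17 = -147*17 = -2499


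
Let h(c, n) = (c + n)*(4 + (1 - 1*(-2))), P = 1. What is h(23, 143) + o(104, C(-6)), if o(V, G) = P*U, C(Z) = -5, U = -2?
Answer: 1160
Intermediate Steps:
o(V, G) = -2 (o(V, G) = 1*(-2) = -2)
h(c, n) = 7*c + 7*n (h(c, n) = (c + n)*(4 + (1 + 2)) = (c + n)*(4 + 3) = (c + n)*7 = 7*c + 7*n)
h(23, 143) + o(104, C(-6)) = (7*23 + 7*143) - 2 = (161 + 1001) - 2 = 1162 - 2 = 1160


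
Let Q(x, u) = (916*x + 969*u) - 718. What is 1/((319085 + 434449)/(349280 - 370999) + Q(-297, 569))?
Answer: 21719/6049964395 ≈ 3.5899e-6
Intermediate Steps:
Q(x, u) = -718 + 916*x + 969*u
1/((319085 + 434449)/(349280 - 370999) + Q(-297, 569)) = 1/((319085 + 434449)/(349280 - 370999) + (-718 + 916*(-297) + 969*569)) = 1/(753534/(-21719) + (-718 - 272052 + 551361)) = 1/(753534*(-1/21719) + 278591) = 1/(-753534/21719 + 278591) = 1/(6049964395/21719) = 21719/6049964395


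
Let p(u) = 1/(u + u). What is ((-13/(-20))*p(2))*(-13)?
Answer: -169/80 ≈ -2.1125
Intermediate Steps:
p(u) = 1/(2*u)
((-13/(-20))*p(2))*(-13) = ((-13/(-20))*((1/2)/2))*(-13) = ((-13*(-1/20))*((1/2)*(1/2)))*(-13) = ((13/20)*(1/4))*(-13) = (13/80)*(-13) = -169/80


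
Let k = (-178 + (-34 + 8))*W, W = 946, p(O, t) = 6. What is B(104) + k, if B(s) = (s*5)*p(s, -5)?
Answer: -189864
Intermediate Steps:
k = -192984 (k = (-178 + (-34 + 8))*946 = (-178 - 26)*946 = -204*946 = -192984)
B(s) = 30*s (B(s) = (s*5)*6 = (5*s)*6 = 30*s)
B(104) + k = 30*104 - 192984 = 3120 - 192984 = -189864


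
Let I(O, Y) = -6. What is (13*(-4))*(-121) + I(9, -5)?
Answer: 6286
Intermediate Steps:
(13*(-4))*(-121) + I(9, -5) = (13*(-4))*(-121) - 6 = -52*(-121) - 6 = 6292 - 6 = 6286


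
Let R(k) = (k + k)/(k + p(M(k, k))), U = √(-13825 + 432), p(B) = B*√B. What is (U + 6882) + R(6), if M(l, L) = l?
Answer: 34408/5 + 2*√6/5 + I*√13393 ≈ 6882.6 + 115.73*I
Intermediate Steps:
p(B) = B^(3/2)
U = I*√13393 (U = √(-13393) = I*√13393 ≈ 115.73*I)
R(k) = 2*k/(k + k^(3/2)) (R(k) = (k + k)/(k + k^(3/2)) = (2*k)/(k + k^(3/2)) = 2*k/(k + k^(3/2)))
(U + 6882) + R(6) = (I*√13393 + 6882) + 2*6/(6 + 6^(3/2)) = (6882 + I*√13393) + 2*6/(6 + 6*√6) = (6882 + I*√13393) + 12/(6 + 6*√6) = 6882 + 12/(6 + 6*√6) + I*√13393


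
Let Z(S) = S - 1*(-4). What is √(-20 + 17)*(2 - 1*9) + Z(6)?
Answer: 10 - 7*I*√3 ≈ 10.0 - 12.124*I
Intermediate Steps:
Z(S) = 4 + S (Z(S) = S + 4 = 4 + S)
√(-20 + 17)*(2 - 1*9) + Z(6) = √(-20 + 17)*(2 - 1*9) + (4 + 6) = √(-3)*(2 - 9) + 10 = (I*√3)*(-7) + 10 = -7*I*√3 + 10 = 10 - 7*I*√3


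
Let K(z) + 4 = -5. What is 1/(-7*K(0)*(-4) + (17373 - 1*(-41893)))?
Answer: 1/59014 ≈ 1.6945e-5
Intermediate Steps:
K(z) = -9 (K(z) = -4 - 5 = -9)
1/(-7*K(0)*(-4) + (17373 - 1*(-41893))) = 1/(-7*(-9)*(-4) + (17373 - 1*(-41893))) = 1/(63*(-4) + (17373 + 41893)) = 1/(-252 + 59266) = 1/59014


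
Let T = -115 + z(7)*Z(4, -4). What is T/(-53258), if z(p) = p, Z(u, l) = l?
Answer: 143/53258 ≈ 0.0026850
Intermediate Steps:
T = -143 (T = -115 + 7*(-4) = -115 - 28 = -143)
T/(-53258) = -143/(-53258) = -143*(-1/53258) = 143/53258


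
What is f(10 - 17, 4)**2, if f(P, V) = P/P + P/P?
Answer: 4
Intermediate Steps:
f(P, V) = 2 (f(P, V) = 1 + 1 = 2)
f(10 - 17, 4)**2 = 2**2 = 4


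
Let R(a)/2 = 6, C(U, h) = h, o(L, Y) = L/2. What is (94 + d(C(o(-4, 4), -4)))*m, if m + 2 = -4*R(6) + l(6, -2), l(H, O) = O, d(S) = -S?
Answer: -5096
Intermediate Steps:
o(L, Y) = L/2 (o(L, Y) = L*(1/2) = L/2)
R(a) = 12 (R(a) = 2*6 = 12)
m = -52 (m = -2 + (-4*12 - 2) = -2 + (-48 - 2) = -2 - 50 = -52)
(94 + d(C(o(-4, 4), -4)))*m = (94 - 1*(-4))*(-52) = (94 + 4)*(-52) = 98*(-52) = -5096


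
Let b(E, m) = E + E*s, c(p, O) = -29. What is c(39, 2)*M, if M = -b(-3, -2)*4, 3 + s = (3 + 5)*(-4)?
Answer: 11832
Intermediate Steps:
s = -35 (s = -3 + (3 + 5)*(-4) = -3 + 8*(-4) = -3 - 32 = -35)
b(E, m) = -34*E (b(E, m) = E + E*(-35) = E - 35*E = -34*E)
M = -408 (M = -(-34)*(-3)*4 = -1*102*4 = -102*4 = -408)
c(39, 2)*M = -29*(-408) = 11832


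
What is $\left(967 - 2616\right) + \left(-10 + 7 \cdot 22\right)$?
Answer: $-1505$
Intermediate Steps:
$\left(967 - 2616\right) + \left(-10 + 7 \cdot 22\right) = -1649 + \left(-10 + 154\right) = -1649 + 144 = -1505$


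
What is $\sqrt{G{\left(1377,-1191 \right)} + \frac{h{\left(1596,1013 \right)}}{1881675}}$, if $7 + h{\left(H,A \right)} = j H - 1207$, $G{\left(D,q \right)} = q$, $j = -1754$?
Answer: $\frac{i \sqrt{18765530998849}}{125445} \approx 34.532 i$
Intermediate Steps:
$h{\left(H,A \right)} = -1214 - 1754 H$ ($h{\left(H,A \right)} = -7 - \left(1207 + 1754 H\right) = -1214 - 1754 H$)
$\sqrt{G{\left(1377,-1191 \right)} + \frac{h{\left(1596,1013 \right)}}{1881675}} = \sqrt{-1191 + \frac{-1214 - 2799384}{1881675}} = \sqrt{-1191 + \left(-1214 - 2799384\right) \frac{1}{1881675}} = \sqrt{-1191 - \frac{2800598}{1881675}} = \sqrt{- \frac{2243875523}{1881675}} = \frac{i \sqrt{18765530998849}}{125445}$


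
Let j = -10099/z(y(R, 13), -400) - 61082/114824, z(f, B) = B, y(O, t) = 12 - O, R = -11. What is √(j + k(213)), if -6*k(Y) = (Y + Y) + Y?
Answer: 3*I*√748813477601/287060 ≈ 9.0435*I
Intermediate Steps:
k(Y) = -Y/2 (k(Y) = -((Y + Y) + Y)/6 = -(2*Y + Y)/6 = -Y/2)
j = 141896847/5741200 (j = -10099/(-400) - 61082/114824 = -10099*(-1/400) - 61082*1/114824 = 10099/400 - 30541/57412 = 141896847/5741200 ≈ 24.716)
√(j + k(213)) = √(141896847/5741200 - ½*213) = √(141896847/5741200 - 213/2) = √(-469540953/5741200) = 3*I*√748813477601/287060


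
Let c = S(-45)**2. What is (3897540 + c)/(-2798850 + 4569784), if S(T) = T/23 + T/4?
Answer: 32990254785/14989185376 ≈ 2.2009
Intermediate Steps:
S(T) = 27*T/92 (S(T) = T*(1/23) + T*(1/4) = T/23 + T/4 = 27*T/92)
c = 1476225/8464 (c = ((27/92)*(-45))**2 = (-1215/92)**2 = 1476225/8464 ≈ 174.41)
(3897540 + c)/(-2798850 + 4569784) = (3897540 + 1476225/8464)/(-2798850 + 4569784) = (32990254785/8464)/1770934 = (32990254785/8464)*(1/1770934) = 32990254785/14989185376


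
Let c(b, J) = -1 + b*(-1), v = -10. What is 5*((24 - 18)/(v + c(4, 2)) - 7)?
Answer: -37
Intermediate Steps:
c(b, J) = -1 - b
5*((24 - 18)/(v + c(4, 2)) - 7) = 5*((24 - 18)/(-10 + (-1 - 1*4)) - 7) = 5*(6/(-10 + (-1 - 4)) - 7) = 5*(6/(-10 - 5) - 7) = 5*(6/(-15) - 7) = 5*(6*(-1/15) - 7) = 5*(-2/5 - 7) = 5*(-37/5) = -37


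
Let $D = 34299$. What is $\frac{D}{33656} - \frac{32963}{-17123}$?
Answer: $\frac{1696704505}{576291688} \approx 2.9442$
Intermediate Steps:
$\frac{D}{33656} - \frac{32963}{-17123} = \frac{34299}{33656} - \frac{32963}{-17123} = 34299 \cdot \frac{1}{33656} - - \frac{32963}{17123} = \frac{34299}{33656} + \frac{32963}{17123} = \frac{1696704505}{576291688}$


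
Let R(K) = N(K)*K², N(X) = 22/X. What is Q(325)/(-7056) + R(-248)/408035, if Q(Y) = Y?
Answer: -171108911/2879094960 ≈ -0.059431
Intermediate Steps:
R(K) = 22*K (R(K) = (22/K)*K² = 22*K)
Q(325)/(-7056) + R(-248)/408035 = 325/(-7056) + (22*(-248))/408035 = 325*(-1/7056) - 5456*1/408035 = -325/7056 - 5456/408035 = -171108911/2879094960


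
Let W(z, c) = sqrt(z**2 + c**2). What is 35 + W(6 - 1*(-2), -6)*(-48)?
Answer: -445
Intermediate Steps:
W(z, c) = sqrt(c**2 + z**2)
35 + W(6 - 1*(-2), -6)*(-48) = 35 + sqrt((-6)**2 + (6 - 1*(-2))**2)*(-48) = 35 + sqrt(36 + (6 + 2)**2)*(-48) = 35 + sqrt(36 + 8**2)*(-48) = 35 + sqrt(36 + 64)*(-48) = 35 + sqrt(100)*(-48) = 35 + 10*(-48) = 35 - 480 = -445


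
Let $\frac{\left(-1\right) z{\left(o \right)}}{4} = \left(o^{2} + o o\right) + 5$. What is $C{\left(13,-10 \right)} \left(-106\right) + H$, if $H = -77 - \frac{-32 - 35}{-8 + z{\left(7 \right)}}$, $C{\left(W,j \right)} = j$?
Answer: $\frac{412793}{420} \approx 982.84$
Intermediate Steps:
$z{\left(o \right)} = -20 - 8 o^{2}$ ($z{\left(o \right)} = - 4 \left(\left(o^{2} + o o\right) + 5\right) = - 4 \left(\left(o^{2} + o^{2}\right) + 5\right) = - 4 \left(2 o^{2} + 5\right) = - 4 \left(5 + 2 o^{2}\right) = -20 - 8 o^{2}$)
$H = - \frac{32407}{420}$ ($H = -77 - \frac{-32 - 35}{-8 - \left(20 + 8 \cdot 7^{2}\right)} = -77 - - \frac{67}{-8 - 412} = -77 - - \frac{67}{-420} = -77 - \left(-67\right) \left(- \frac{1}{420}\right) = -77 - \frac{67}{420} = - \frac{32407}{420} \approx -77.16$)
$C{\left(13,-10 \right)} \left(-106\right) + H = \left(-10\right) \left(-106\right) - \frac{32407}{420} = 1060 - \frac{32407}{420} = \frac{412793}{420}$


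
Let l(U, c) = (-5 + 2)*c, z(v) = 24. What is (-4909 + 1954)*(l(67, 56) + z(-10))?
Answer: 425520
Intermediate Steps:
l(U, c) = -3*c
(-4909 + 1954)*(l(67, 56) + z(-10)) = (-4909 + 1954)*(-3*56 + 24) = -2955*(-168 + 24) = -2955*(-144) = 425520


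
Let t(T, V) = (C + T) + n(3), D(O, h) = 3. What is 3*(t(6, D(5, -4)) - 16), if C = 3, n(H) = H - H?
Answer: -21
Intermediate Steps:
n(H) = 0
t(T, V) = 3 + T (t(T, V) = (3 + T) + 0 = 3 + T)
3*(t(6, D(5, -4)) - 16) = 3*((3 + 6) - 16) = 3*(9 - 16) = 3*(-7) = -21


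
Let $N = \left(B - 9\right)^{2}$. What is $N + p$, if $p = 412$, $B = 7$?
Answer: $416$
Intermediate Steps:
$N = 4$ ($N = \left(7 - 9\right)^{2} = \left(-2\right)^{2} = 4$)
$N + p = 4 + 412 = 416$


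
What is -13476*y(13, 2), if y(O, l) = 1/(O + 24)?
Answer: -13476/37 ≈ -364.22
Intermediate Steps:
y(O, l) = 1/(24 + O)
-13476*y(13, 2) = -13476/(24 + 13) = -13476/37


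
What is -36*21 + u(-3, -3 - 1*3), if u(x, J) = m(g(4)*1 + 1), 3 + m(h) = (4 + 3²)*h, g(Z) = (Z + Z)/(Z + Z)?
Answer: -733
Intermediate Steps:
g(Z) = 1 (g(Z) = (2*Z)/((2*Z)) = (2*Z)*(1/(2*Z)) = 1)
m(h) = -3 + 13*h (m(h) = -3 + (4 + 3²)*h = -3 + (4 + 9)*h = -3 + 13*h)
u(x, J) = 23 (u(x, J) = -3 + 13*(1*1 + 1) = -3 + 13*(1 + 1) = -3 + 13*2 = -3 + 26 = 23)
-36*21 + u(-3, -3 - 1*3) = -36*21 + 23 = -756 + 23 = -733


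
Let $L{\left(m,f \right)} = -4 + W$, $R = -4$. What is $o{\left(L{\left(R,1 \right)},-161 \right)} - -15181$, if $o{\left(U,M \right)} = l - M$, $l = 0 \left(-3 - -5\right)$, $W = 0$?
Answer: $15342$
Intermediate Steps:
$L{\left(m,f \right)} = -4$ ($L{\left(m,f \right)} = -4 + 0 = -4$)
$l = 0$ ($l = 0 \left(-3 + 5\right) = 0 \cdot 2 = 0$)
$o{\left(U,M \right)} = - M$ ($o{\left(U,M \right)} = 0 - M = - M$)
$o{\left(L{\left(R,1 \right)},-161 \right)} - -15181 = \left(-1\right) \left(-161\right) - -15181 = 161 + 15181 = 15342$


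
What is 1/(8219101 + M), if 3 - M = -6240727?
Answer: 1/14459831 ≈ 6.9157e-8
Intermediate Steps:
M = 6240730 (M = 3 - 1*(-6240727) = 3 + 6240727 = 6240730)
1/(8219101 + M) = 1/(8219101 + 6240730) = 1/14459831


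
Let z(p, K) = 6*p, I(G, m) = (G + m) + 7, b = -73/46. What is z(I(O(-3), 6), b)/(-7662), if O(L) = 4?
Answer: -17/1277 ≈ -0.013312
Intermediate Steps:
b = -73/46 (b = -73*1/46 = -73/46 ≈ -1.5870)
I(G, m) = 7 + G + m
z(I(O(-3), 6), b)/(-7662) = (6*(7 + 4 + 6))/(-7662) = (6*17)*(-1/7662) = 102*(-1/7662) = -17/1277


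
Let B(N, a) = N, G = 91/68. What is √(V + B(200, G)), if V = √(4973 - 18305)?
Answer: √(200 + 2*I*√3333) ≈ 14.679 + 3.933*I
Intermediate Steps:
G = 91/68 (G = 91*(1/68) = 91/68 ≈ 1.3382)
V = 2*I*√3333 (V = √(-13332) = 2*I*√3333 ≈ 115.46*I)
√(V + B(200, G)) = √(2*I*√3333 + 200) = √(200 + 2*I*√3333)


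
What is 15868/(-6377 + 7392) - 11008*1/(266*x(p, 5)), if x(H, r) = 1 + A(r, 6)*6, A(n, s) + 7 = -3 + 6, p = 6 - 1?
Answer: 1104628/63365 ≈ 17.433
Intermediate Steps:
p = 5
A(n, s) = -4 (A(n, s) = -7 + (-3 + 6) = -7 + 3 = -4)
x(H, r) = -23 (x(H, r) = 1 - 4*6 = 1 - 24 = -23)
15868/(-6377 + 7392) - 11008*1/(266*x(p, 5)) = 15868/(-6377 + 7392) - 11008/(-23*14*19) = 15868/1015 - 11008/((-322*19)) = 15868*(1/1015) - 11008/(-6118) = 15868/1015 - 11008*(-1/6118) = 15868/1015 + 5504/3059 = 1104628/63365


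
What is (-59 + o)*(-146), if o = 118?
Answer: -8614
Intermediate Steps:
(-59 + o)*(-146) = (-59 + 118)*(-146) = 59*(-146) = -8614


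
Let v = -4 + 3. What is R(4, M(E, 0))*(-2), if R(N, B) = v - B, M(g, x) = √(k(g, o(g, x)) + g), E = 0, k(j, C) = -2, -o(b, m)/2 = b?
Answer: 2 + 2*I*√2 ≈ 2.0 + 2.8284*I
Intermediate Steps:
o(b, m) = -2*b
v = -1
M(g, x) = √(-2 + g)
R(N, B) = -1 - B
R(4, M(E, 0))*(-2) = (-1 - √(-2 + 0))*(-2) = (-1 - √(-2))*(-2) = (-1 - I*√2)*(-2) = 2 + 2*I*√2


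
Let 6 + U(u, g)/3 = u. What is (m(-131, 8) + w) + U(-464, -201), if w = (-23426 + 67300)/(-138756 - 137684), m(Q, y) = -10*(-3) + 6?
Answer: -189936217/138220 ≈ -1374.2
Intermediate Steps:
U(u, g) = -18 + 3*u
m(Q, y) = 36 (m(Q, y) = 30 + 6 = 36)
w = -21937/138220 (w = 43874/(-276440) = 43874*(-1/276440) = -21937/138220 ≈ -0.15871)
(m(-131, 8) + w) + U(-464, -201) = (36 - 21937/138220) + (-18 + 3*(-464)) = 4953983/138220 + (-18 - 1392) = 4953983/138220 - 1410 = -189936217/138220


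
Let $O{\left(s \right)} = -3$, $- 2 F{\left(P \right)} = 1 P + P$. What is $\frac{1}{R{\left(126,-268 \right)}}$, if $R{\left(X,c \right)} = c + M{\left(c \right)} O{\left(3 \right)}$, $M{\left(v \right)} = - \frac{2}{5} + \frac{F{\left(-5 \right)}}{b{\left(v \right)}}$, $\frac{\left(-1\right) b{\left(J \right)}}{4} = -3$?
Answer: $- \frac{20}{5361} \approx -0.0037306$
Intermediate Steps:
$F{\left(P \right)} = - P$ ($F{\left(P \right)} = - \frac{1 P + P}{2} = - \frac{P + P}{2} = - \frac{2 P}{2} = - P$)
$b{\left(J \right)} = 12$ ($b{\left(J \right)} = \left(-4\right) \left(-3\right) = 12$)
$M{\left(v \right)} = \frac{1}{60}$ ($M{\left(v \right)} = - \frac{2}{5} + \frac{\left(-1\right) \left(-5\right)}{12} = \left(-2\right) \frac{1}{5} + 5 \cdot \frac{1}{12} = - \frac{2}{5} + \frac{5}{12} = \frac{1}{60}$)
$R{\left(X,c \right)} = - \frac{1}{20} + c$ ($R{\left(X,c \right)} = c + \frac{1}{60} \left(-3\right) = c - \frac{1}{20} = - \frac{1}{20} + c$)
$\frac{1}{R{\left(126,-268 \right)}} = \frac{1}{- \frac{1}{20} - 268} = \frac{1}{- \frac{5361}{20}} = - \frac{20}{5361}$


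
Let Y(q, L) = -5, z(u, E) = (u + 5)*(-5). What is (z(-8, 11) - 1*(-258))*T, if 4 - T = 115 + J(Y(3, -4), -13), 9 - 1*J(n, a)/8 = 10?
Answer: -28119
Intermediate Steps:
z(u, E) = -25 - 5*u (z(u, E) = (5 + u)*(-5) = -25 - 5*u)
J(n, a) = -8 (J(n, a) = 72 - 8*10 = 72 - 80 = -8)
T = -103 (T = 4 - (115 - 8) = 4 - 1*107 = 4 - 107 = -103)
(z(-8, 11) - 1*(-258))*T = ((-25 - 5*(-8)) - 1*(-258))*(-103) = ((-25 + 40) + 258)*(-103) = (15 + 258)*(-103) = 273*(-103) = -28119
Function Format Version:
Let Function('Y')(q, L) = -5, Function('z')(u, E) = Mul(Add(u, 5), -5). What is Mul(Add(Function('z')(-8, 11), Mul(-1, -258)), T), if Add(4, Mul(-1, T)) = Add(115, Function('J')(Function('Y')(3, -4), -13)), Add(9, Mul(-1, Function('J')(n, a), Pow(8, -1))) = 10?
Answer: -28119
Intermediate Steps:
Function('z')(u, E) = Add(-25, Mul(-5, u)) (Function('z')(u, E) = Mul(Add(5, u), -5) = Add(-25, Mul(-5, u)))
Function('J')(n, a) = -8 (Function('J')(n, a) = Add(72, Mul(-8, 10)) = Add(72, -80) = -8)
T = -103 (T = Add(4, Mul(-1, Add(115, -8))) = Add(4, Mul(-1, 107)) = Add(4, -107) = -103)
Mul(Add(Function('z')(-8, 11), Mul(-1, -258)), T) = Mul(Add(Add(-25, Mul(-5, -8)), Mul(-1, -258)), -103) = Mul(Add(Add(-25, 40), 258), -103) = Mul(Add(15, 258), -103) = Mul(273, -103) = -28119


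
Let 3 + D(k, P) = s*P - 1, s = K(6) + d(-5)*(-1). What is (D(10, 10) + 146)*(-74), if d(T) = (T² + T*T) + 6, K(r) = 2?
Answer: 29452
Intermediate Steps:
d(T) = 6 + 2*T² (d(T) = (T² + T²) + 6 = 2*T² + 6 = 6 + 2*T²)
s = -54 (s = 2 + (6 + 2*(-5)²)*(-1) = 2 + (6 + 2*25)*(-1) = 2 + (6 + 50)*(-1) = 2 + 56*(-1) = 2 - 56 = -54)
D(k, P) = -4 - 54*P (D(k, P) = -3 + (-54*P - 1) = -3 + (-1 - 54*P) = -4 - 54*P)
(D(10, 10) + 146)*(-74) = ((-4 - 54*10) + 146)*(-74) = ((-4 - 540) + 146)*(-74) = (-544 + 146)*(-74) = -398*(-74) = 29452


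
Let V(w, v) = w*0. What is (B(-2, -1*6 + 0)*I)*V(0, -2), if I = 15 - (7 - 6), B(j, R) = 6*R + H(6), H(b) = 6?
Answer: 0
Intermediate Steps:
B(j, R) = 6 + 6*R (B(j, R) = 6*R + 6 = 6 + 6*R)
V(w, v) = 0
I = 14 (I = 15 - 1*1 = 15 - 1 = 14)
(B(-2, -1*6 + 0)*I)*V(0, -2) = ((6 + 6*(-1*6 + 0))*14)*0 = ((6 + 6*(-6 + 0))*14)*0 = ((6 + 6*(-6))*14)*0 = ((6 - 36)*14)*0 = -30*14*0 = -420*0 = 0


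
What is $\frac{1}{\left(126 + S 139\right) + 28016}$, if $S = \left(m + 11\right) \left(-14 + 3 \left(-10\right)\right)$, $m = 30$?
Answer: $- \frac{1}{222614} \approx -4.4921 \cdot 10^{-6}$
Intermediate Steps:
$S = -1804$ ($S = \left(30 + 11\right) \left(-14 + 3 \left(-10\right)\right) = 41 \left(-14 - 30\right) = 41 \left(-44\right) = -1804$)
$\frac{1}{\left(126 + S 139\right) + 28016} = \frac{1}{\left(126 - 250756\right) + 28016} = \frac{1}{-250630 + 28016} = \frac{1}{-222614} = - \frac{1}{222614}$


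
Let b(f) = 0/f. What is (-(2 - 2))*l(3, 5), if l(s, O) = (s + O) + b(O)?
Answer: 0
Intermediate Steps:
b(f) = 0
l(s, O) = O + s (l(s, O) = (s + O) + 0 = (O + s) + 0 = O + s)
(-(2 - 2))*l(3, 5) = (-(2 - 2))*(5 + 3) = -1*0*8 = 0*8 = 0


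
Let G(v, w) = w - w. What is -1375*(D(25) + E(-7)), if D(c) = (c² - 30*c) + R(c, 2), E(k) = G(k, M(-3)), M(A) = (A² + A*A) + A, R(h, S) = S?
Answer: 169125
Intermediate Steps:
M(A) = A + 2*A² (M(A) = (A² + A²) + A = 2*A² + A = A + 2*A²)
G(v, w) = 0
E(k) = 0
D(c) = 2 + c² - 30*c (D(c) = (c² - 30*c) + 2 = 2 + c² - 30*c)
-1375*(D(25) + E(-7)) = -1375*((2 + 25² - 30*25) + 0) = -1375*((2 + 625 - 750) + 0) = -1375*(-123 + 0) = -1375*(-123) = 169125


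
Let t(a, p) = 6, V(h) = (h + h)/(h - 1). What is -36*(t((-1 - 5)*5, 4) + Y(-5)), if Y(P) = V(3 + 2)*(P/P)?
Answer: -306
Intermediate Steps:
V(h) = 2*h/(-1 + h) (V(h) = (2*h)/(-1 + h) = 2*h/(-1 + h))
Y(P) = 5/2 (Y(P) = (2*(3 + 2)/(-1 + (3 + 2)))*(P/P) = (2*5/(-1 + 5))*1 = (2*5/4)*1 = (2*5*(¼))*1 = (5/2)*1 = 5/2)
-36*(t((-1 - 5)*5, 4) + Y(-5)) = -36*(6 + 5/2) = -36*17/2 = -306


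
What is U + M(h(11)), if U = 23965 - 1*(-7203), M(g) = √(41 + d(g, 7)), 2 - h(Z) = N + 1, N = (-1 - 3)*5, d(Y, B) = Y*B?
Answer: 31168 + 2*√47 ≈ 31182.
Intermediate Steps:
d(Y, B) = B*Y
N = -20 (N = -4*5 = -20)
h(Z) = 21 (h(Z) = 2 - (-20 + 1) = 2 - 1*(-19) = 2 + 19 = 21)
M(g) = √(41 + 7*g)
U = 31168 (U = 23965 + 7203 = 31168)
U + M(h(11)) = 31168 + √(41 + 7*21) = 31168 + √(41 + 147) = 31168 + √188 = 31168 + 2*√47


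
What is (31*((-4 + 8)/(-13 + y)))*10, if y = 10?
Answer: -1240/3 ≈ -413.33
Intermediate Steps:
(31*((-4 + 8)/(-13 + y)))*10 = (31*((-4 + 8)/(-13 + 10)))*10 = (31*(4/(-3)))*10 = (31*(4*(-⅓)))*10 = (31*(-4/3))*10 = -124/3*10 = -1240/3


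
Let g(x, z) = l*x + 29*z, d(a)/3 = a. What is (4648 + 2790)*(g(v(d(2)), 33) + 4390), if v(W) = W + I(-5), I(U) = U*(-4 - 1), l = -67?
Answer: 24322260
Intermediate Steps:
I(U) = -5*U (I(U) = U*(-5) = -5*U)
d(a) = 3*a
v(W) = 25 + W (v(W) = W - 5*(-5) = W + 25 = 25 + W)
g(x, z) = -67*x + 29*z
(4648 + 2790)*(g(v(d(2)), 33) + 4390) = (4648 + 2790)*((-67*(25 + 3*2) + 29*33) + 4390) = 7438*((-67*(25 + 6) + 957) + 4390) = 7438*((-67*31 + 957) + 4390) = 7438*((-2077 + 957) + 4390) = 7438*(-1120 + 4390) = 7438*3270 = 24322260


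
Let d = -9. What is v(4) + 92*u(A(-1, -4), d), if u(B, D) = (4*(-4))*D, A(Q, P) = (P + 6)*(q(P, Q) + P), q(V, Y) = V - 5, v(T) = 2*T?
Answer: 13256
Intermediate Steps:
q(V, Y) = -5 + V
A(Q, P) = (-5 + 2*P)*(6 + P) (A(Q, P) = (P + 6)*((-5 + P) + P) = (6 + P)*(-5 + 2*P) = (-5 + 2*P)*(6 + P))
u(B, D) = -16*D
v(4) + 92*u(A(-1, -4), d) = 2*4 + 92*(-16*(-9)) = 8 + 92*144 = 8 + 13248 = 13256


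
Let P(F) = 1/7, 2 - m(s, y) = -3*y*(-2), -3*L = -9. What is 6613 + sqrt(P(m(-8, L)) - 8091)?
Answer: 6613 + 2*I*sqrt(99113)/7 ≈ 6613.0 + 89.949*I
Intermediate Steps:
L = 3 (L = -1/3*(-9) = 3)
m(s, y) = 2 - 6*y (m(s, y) = 2 - (-3*y)*(-2) = 2 - 6*y)
P(F) = 1/7
6613 + sqrt(P(m(-8, L)) - 8091) = 6613 + sqrt(1/7 - 8091) = 6613 + sqrt(-56636/7) = 6613 + 2*I*sqrt(99113)/7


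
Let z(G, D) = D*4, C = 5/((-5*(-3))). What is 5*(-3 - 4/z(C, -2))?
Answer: -25/2 ≈ -12.500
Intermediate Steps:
C = ⅓ (C = 5/15 = 5*(1/15) = ⅓ ≈ 0.33333)
z(G, D) = 4*D
5*(-3 - 4/z(C, -2)) = 5*(-3 - 4/(4*(-2))) = 5*(-3 - 4/(-8)) = 5*(-3 - 4*(-⅛)) = 5*(-3 + ½) = 5*(-5/2) = -25/2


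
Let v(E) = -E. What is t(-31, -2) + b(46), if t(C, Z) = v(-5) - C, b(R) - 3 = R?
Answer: 85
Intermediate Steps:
b(R) = 3 + R
t(C, Z) = 5 - C (t(C, Z) = -1*(-5) - C = 5 - C)
t(-31, -2) + b(46) = (5 - 1*(-31)) + (3 + 46) = (5 + 31) + 49 = 36 + 49 = 85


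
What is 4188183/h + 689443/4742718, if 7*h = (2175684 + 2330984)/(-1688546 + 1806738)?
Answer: 4108460960533405865/5343463860906 ≈ 7.6888e+5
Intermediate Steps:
h = 1126667/206836 (h = ((2175684 + 2330984)/(-1688546 + 1806738))/7 = (4506668/118192)/7 = (4506668*(1/118192))/7 = (1/7)*(1126667/29548) = 1126667/206836 ≈ 5.4472)
4188183/h + 689443/4742718 = 4188183/(1126667/206836) + 689443/4742718 = 4188183*(206836/1126667) + 689443*(1/4742718) = 866267018988/1126667 + 689443/4742718 = 4108460960533405865/5343463860906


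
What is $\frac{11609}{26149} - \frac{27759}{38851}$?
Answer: $- \frac{274848832}{1015914799} \approx -0.27054$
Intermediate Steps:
$\frac{11609}{26149} - \frac{27759}{38851} = - \frac{274848832}{1015914799}$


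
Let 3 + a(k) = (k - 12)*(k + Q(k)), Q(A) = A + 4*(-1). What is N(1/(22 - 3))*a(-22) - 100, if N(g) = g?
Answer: -271/19 ≈ -14.263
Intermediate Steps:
Q(A) = -4 + A (Q(A) = A - 4 = -4 + A)
a(k) = -3 + (-12 + k)*(-4 + 2*k) (a(k) = -3 + (k - 12)*(k + (-4 + k)) = -3 + (-12 + k)*(-4 + 2*k))
N(1/(22 - 3))*a(-22) - 100 = (45 - 28*(-22) + 2*(-22)**2)/(22 - 3) - 100 = (45 + 616 + 2*484)/19 - 100 = (45 + 616 + 968)/19 - 100 = (1/19)*1629 - 100 = 1629/19 - 100 = -271/19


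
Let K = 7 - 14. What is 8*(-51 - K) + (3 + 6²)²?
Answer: 1169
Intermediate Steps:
K = -7
8*(-51 - K) + (3 + 6²)² = 8*(-51 - 1*(-7)) + (3 + 6²)² = 8*(-51 + 7) + (3 + 36)² = 8*(-44) + 39² = -352 + 1521 = 1169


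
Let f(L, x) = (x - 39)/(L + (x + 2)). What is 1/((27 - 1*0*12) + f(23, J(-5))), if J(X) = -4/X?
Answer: 129/3292 ≈ 0.039186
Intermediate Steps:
f(L, x) = (-39 + x)/(2 + L + x) (f(L, x) = (-39 + x)/(L + (2 + x)) = (-39 + x)/(2 + L + x))
1/((27 - 1*0*12) + f(23, J(-5))) = 1/((27 - 1*0*12) + (-39 - 4/(-5))/(2 + 23 - 4/(-5))) = 1/((27 + 0*12) + (-39 - 4*(-⅕))/(2 + 23 - 4*(-⅕))) = 1/((27 + 0) + (-39 + ⅘)/(2 + 23 + ⅘)) = 1/(27 - 191/5/(129/5)) = 1/(27 + (5/129)*(-191/5)) = 1/(27 - 191/129) = 1/(3292/129) = 129/3292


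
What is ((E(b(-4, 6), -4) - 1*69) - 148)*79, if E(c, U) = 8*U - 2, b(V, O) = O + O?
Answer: -19829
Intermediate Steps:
b(V, O) = 2*O
E(c, U) = -2 + 8*U
((E(b(-4, 6), -4) - 1*69) - 148)*79 = (((-2 + 8*(-4)) - 1*69) - 148)*79 = (((-2 - 32) - 69) - 148)*79 = ((-34 - 69) - 148)*79 = (-103 - 148)*79 = -251*79 = -19829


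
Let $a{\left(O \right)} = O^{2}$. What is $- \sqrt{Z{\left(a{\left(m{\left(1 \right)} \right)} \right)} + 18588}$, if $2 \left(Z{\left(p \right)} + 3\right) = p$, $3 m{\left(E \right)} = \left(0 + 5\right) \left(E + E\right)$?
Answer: $- \frac{\sqrt{167315}}{3} \approx -136.35$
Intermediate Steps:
$m{\left(E \right)} = \frac{10 E}{3}$ ($m{\left(E \right)} = \frac{\left(0 + 5\right) \left(E + E\right)}{3} = \frac{5 \cdot 2 E}{3} = \frac{10 E}{3}$)
$Z{\left(p \right)} = -3 + \frac{p}{2}$
$- \sqrt{Z{\left(a{\left(m{\left(1 \right)} \right)} \right)} + 18588} = - \sqrt{\left(-3 + \frac{\left(\frac{10}{3} \cdot 1\right)^{2}}{2}\right) + 18588} = - \sqrt{\left(-3 + \frac{\left(\frac{10}{3}\right)^{2}}{2}\right) + 18588} = - \sqrt{\left(-3 + \frac{1}{2} \cdot \frac{100}{9}\right) + 18588} = - \sqrt{\left(-3 + \frac{50}{9}\right) + 18588} = - \sqrt{\frac{23}{9} + 18588} = - \sqrt{\frac{167315}{9}} = - \frac{\sqrt{167315}}{3}$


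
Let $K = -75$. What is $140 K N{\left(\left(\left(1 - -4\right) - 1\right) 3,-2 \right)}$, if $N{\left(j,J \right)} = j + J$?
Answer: $-105000$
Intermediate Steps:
$N{\left(j,J \right)} = J + j$
$140 K N{\left(\left(\left(1 - -4\right) - 1\right) 3,-2 \right)} = 140 \left(-75\right) \left(-2 + \left(\left(1 - -4\right) - 1\right) 3\right) = - 10500 \left(-2 + \left(\left(1 + 4\right) - 1\right) 3\right) = - 10500 \left(-2 + \left(5 - 1\right) 3\right) = - 10500 \left(-2 + 4 \cdot 3\right) = - 10500 \left(-2 + 12\right) = \left(-10500\right) 10 = -105000$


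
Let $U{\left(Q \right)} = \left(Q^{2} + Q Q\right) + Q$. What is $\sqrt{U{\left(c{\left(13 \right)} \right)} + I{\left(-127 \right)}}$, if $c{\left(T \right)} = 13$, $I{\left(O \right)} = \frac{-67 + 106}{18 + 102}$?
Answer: $\frac{\sqrt{140530}}{20} \approx 18.744$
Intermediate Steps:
$I{\left(O \right)} = \frac{13}{40}$ ($I{\left(O \right)} = \frac{39}{120} = 39 \cdot \frac{1}{120} = \frac{13}{40}$)
$U{\left(Q \right)} = Q + 2 Q^{2}$ ($U{\left(Q \right)} = \left(Q^{2} + Q^{2}\right) + Q = 2 Q^{2} + Q = Q + 2 Q^{2}$)
$\sqrt{U{\left(c{\left(13 \right)} \right)} + I{\left(-127 \right)}} = \sqrt{13 \left(1 + 2 \cdot 13\right) + \frac{13}{40}} = \sqrt{13 \left(1 + 26\right) + \frac{13}{40}} = \sqrt{13 \cdot 27 + \frac{13}{40}} = \sqrt{351 + \frac{13}{40}} = \sqrt{\frac{14053}{40}} = \frac{\sqrt{140530}}{20}$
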